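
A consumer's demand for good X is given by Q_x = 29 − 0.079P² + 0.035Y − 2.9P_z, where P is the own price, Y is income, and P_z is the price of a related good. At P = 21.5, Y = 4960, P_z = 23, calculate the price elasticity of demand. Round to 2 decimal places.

Substituting, Q_x = 29 − 0.079(21.5)² + 0.035(4960) − 2.9(23) = 29 − 36.5178 + 173.6 − 66.7 = 99.3823.
∂Q_x/∂P = −2·0.079·P = -3.397, so E_p = -3.397·(21.5/99.3823) ≈ -0.73.
|E_p| < 1: demand is inelastic.

-0.73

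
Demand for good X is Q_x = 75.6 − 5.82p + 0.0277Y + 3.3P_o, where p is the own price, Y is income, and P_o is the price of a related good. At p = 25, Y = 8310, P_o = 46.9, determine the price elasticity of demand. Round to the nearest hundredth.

First evaluate Q_x: 75.6 − 5.82(25) + 0.0277(8310) + 3.3(46.9) = 75.6 − 145.5 + 230.187 + 154.77 = 315.057.
∂Q_x/∂p = −5.82, so E_p = (−5.82)·(25/315.057) ≈ -0.46.
|E_p| < 1: demand is inelastic.

-0.46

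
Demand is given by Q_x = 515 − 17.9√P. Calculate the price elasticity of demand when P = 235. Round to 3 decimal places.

-0.570

At P = 235, Q_x = 240.5982.
dQ_x/dP = −17.9/(2√P) = −17.9/(2·15.3297).
Point elasticity E = (dQ_x/dP)·(P/Q_x) = -0.5838 × 235/240.5982 ≈ -0.570.
|E| < 1, so demand is inelastic at this price.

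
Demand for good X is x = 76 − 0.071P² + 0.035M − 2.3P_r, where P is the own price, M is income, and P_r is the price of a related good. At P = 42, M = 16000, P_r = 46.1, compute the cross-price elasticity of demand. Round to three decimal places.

-0.262

First evaluate x: 76 − 0.071(42)² + 0.035(16000) − 2.3(46.1) = 76 − 125.244 + 560 − 106.03 = 404.726.
∂x/∂P_r = −2.3, so E_xy = -2.3·(46.1/404.726) ≈ -0.262.
E_xy < 0: the goods are complements.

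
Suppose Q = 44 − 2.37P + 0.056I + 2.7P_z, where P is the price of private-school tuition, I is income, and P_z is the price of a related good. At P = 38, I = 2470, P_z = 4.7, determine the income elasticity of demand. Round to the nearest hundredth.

Q = 44 − 2.37(38) + 0.056(2470) + 2.7(4.7) = 44 − 90.06 + 138.32 + 12.69 = 104.95.
∂Q/∂I = +0.056, so E_I = 0.056·(2470/104.95) ≈ 1.32.
E_I > 1: normal good (luxury).

1.32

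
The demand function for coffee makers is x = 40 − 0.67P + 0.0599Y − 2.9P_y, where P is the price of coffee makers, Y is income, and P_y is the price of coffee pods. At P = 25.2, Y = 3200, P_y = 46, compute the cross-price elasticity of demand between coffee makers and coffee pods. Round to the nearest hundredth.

-1.64

Substituting, x = 40 − 0.67(25.2) + 0.0599(3200) − 2.9(46) = 40 − 16.884 + 191.68 − 133.4 = 81.396.
∂x/∂P_y = −2.9, so E_xy = -2.9·(46/81.396) ≈ -1.64.
E_xy < 0: the goods are complements.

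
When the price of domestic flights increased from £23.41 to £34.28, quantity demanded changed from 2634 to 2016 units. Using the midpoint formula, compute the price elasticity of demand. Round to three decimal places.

%Δq = (2016 − 2634)/[(2634 + 2016)/2] = -618/2325 ≈ -0.2658.
%Δp = (34.28 − 23.41)/[(23.41 + 34.28)/2] = 10.87/28.845 ≈ 0.3768.
Arc elasticity E = %Δq/%Δp ≈ -0.2658/0.3768 ≈ -0.705.
|E| < 1: demand is inelastic over this range.

-0.705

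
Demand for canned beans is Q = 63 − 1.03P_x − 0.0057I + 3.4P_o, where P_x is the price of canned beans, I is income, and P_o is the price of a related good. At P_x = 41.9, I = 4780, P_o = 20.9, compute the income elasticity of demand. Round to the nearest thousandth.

-0.428

At the given point, Q = 63 − 1.03(41.9) − 0.0057(4780) + 3.4(20.9) = 63 − 43.157 − 27.246 + 71.06 = 63.657.
∂Q/∂I = −0.0057, so E_I = -0.0057·(4780/63.657) ≈ -0.428.
E_I < 0: inferior good.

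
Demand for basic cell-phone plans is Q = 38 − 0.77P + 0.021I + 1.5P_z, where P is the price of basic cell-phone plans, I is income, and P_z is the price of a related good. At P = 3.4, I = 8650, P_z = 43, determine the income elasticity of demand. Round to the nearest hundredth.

0.65

First evaluate Q: 38 − 0.77(3.4) + 0.021(8650) + 1.5(43) = 38 − 2.618 + 181.65 + 64.5 = 281.532.
∂Q/∂I = +0.021, so E_I = 0.021·(8650/281.532) ≈ 0.65.
E_I ∈ (0,1): normal good (necessity).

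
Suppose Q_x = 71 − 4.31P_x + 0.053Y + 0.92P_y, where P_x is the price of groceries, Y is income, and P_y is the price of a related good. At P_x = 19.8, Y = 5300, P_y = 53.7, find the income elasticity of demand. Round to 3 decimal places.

0.889

At the given point, Q_x = 71 − 4.31(19.8) + 0.053(5300) + 0.92(53.7) = 71 − 85.338 + 280.9 + 49.404 = 315.966.
∂Q_x/∂Y = +0.053, so E_I = 0.053·(5300/315.966) ≈ 0.889.
E_I ∈ (0,1): normal good (necessity).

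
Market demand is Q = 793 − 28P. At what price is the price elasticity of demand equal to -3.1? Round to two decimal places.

21.41

Set −bP/(a − bP) = −3.1 ⇒ bP = 3.1(a − bP) ⇒ bP(1+3.1) = 3.1·a.
P = 3.1·793/(28·4.1) ≈ 21.41.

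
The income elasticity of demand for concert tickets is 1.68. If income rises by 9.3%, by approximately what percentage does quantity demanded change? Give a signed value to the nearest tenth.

15.6

%ΔQ ≈ E × %ΔI = (1.68) × (9.3%) ≈ 15.6%.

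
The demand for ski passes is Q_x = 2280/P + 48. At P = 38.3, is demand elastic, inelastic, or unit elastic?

inelastic

At P = 38.3, Q_x = 107.53.
dQ_x/dP = −2280/P² = −1.5543.
Point elasticity E = (dQ_x/dP)·(P/Q_x) = -1.5543 × 38.3/107.53 ≈ -0.554.
|E| ≈ 0.554 < 1, so demand is inelastic.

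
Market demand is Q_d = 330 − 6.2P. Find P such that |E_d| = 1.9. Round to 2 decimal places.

34.87

Set −bP/(a − bP) = −1.9 ⇒ bP = 1.9(a − bP) ⇒ bP(1+1.9) = 1.9·a.
P = 1.9·330/(6.2·2.9) ≈ 34.87.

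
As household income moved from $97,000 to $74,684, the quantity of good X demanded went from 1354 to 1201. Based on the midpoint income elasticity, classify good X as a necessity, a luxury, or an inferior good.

necessity

%ΔQ = (1201 − 1354)/[(1354+1201)/2] = -153/1277.5 ≈ -0.1198.
%ΔI = (74,684 − 97,000)/[(97,000+74,684)/2] = -22316/85842 ≈ -0.2600.
E_I = %ΔQ/%ΔI ≈ 0.461.
E_I ∈ (0,1): normal good (necessity).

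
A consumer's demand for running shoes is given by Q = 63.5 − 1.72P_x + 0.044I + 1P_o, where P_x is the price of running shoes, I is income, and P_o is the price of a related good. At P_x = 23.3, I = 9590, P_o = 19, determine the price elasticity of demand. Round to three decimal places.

Evaluating quantity at (P_x, I, P_o) gives Q = 63.5 − 1.72(23.3) + 0.044(9590) + 1(19) = 63.5 − 40.076 + 421.96 + 19 = 464.384.
∂Q/∂P_x = −1.72, so E_p = (−1.72)·(23.3/464.384) ≈ -0.086.
|E_p| < 1: demand is inelastic.

-0.086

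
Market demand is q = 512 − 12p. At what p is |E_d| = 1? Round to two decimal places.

For linear demand q = a − bp, E = −bp/(a − bp). |E| = 1 ⇒ bp = a − bp ⇒ p = a/(2b).
p = 512/(2·12) ≈ 21.33.

21.33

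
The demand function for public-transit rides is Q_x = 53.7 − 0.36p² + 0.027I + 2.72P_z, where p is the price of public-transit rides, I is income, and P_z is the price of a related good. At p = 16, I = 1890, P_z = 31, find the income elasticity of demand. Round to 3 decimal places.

0.527

At the given point, Q_x = 53.7 − 0.36(16)² + 0.027(1890) + 2.72(31) = 53.7 − 92.16 + 51.03 + 84.32 = 96.89.
∂Q_x/∂I = +0.027, so E_I = 0.027·(1890/96.89) ≈ 0.527.
E_I ∈ (0,1): normal good (necessity).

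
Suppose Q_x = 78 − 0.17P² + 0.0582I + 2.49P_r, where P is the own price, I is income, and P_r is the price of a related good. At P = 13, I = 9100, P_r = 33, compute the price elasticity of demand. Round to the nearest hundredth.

-0.09

First evaluate Q_x: 78 − 0.17(13)² + 0.0582(9100) + 2.49(33) = 78 − 28.73 + 529.62 + 82.17 = 661.06.
∂Q_x/∂P = −2·0.17·P = -4.42, so E_p = -4.42·(13/661.06) ≈ -0.09.
|E_p| < 1: demand is inelastic.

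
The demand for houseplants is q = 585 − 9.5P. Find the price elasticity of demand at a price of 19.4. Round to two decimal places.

At P = 19.4, q = 400.7.
dq/dP = −9.5.
Point elasticity E = (dq/dP)·(P/q) = -9.5 × 19.4/400.7 ≈ -0.46.
|E| < 1, so demand is inelastic at this price.

-0.46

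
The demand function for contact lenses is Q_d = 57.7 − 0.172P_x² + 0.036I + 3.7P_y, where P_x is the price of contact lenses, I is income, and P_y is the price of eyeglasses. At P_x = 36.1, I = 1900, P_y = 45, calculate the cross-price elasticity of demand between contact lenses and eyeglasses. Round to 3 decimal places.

2.433

First evaluate Q_d: 57.7 − 0.172(36.1)² + 0.036(1900) + 3.7(45) = 57.7 − 224.1521 + 68.4 + 166.5 = 68.4479.
∂Q_d/∂P_y = +3.7, so E_xy = 3.7·(45/68.4479) ≈ 2.433.
E_xy > 0: the goods are substitutes.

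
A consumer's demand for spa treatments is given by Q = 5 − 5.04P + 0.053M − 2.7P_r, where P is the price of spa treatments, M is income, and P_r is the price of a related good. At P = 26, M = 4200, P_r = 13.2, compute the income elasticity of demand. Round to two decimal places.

3.65

At the given point, Q = 5 − 5.04(26) + 0.053(4200) − 2.7(13.2) = 5 − 131.04 + 222.6 − 35.64 = 60.92.
∂Q/∂M = +0.053, so E_I = 0.053·(4200/60.92) ≈ 3.65.
E_I > 1: normal good (luxury).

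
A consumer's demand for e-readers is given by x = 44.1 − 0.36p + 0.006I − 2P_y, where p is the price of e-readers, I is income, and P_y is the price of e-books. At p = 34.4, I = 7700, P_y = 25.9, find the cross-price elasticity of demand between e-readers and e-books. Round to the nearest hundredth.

First evaluate x: 44.1 − 0.36(34.4) + 0.006(7700) − 2(25.9) = 44.1 − 12.384 + 46.2 − 51.8 = 26.116.
∂x/∂P_y = −2, so E_xy = -2·(25.9/26.116) ≈ -1.98.
E_xy < 0: the goods are complements.

-1.98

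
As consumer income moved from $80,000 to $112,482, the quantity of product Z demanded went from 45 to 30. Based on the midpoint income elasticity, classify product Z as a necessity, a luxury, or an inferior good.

%ΔQ = (30 − 45)/[(45+30)/2] = -15/37.5 ≈ -0.4000.
%ΔM = (112,482 − 80,000)/[(80,000+112,482)/2] = 32482/96241 ≈ 0.3375.
E_I = %ΔQ/%ΔM ≈ -1.185.
E_I < 0: inferior good.

inferior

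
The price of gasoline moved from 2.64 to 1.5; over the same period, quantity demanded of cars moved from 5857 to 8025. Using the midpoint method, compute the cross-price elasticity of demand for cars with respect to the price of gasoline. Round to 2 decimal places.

%ΔQ_x = (8025 − 5857)/[(5857+8025)/2] = 2168/6941 ≈ 0.3123.
%ΔP_y = (1.5 − 2.64)/[(2.64+1.5)/2] ≈ -0.5507.
E_xy = 0.3123/-0.5507 ≈ -0.57.
E_xy < 0, so cars and gasoline are complements.

-0.57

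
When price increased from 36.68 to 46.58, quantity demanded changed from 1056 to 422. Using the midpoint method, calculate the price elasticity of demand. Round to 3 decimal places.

%ΔQ = (422 − 1056)/[(1056 + 422)/2] = -634/739 ≈ -0.8579.
%ΔP = (46.58 − 36.68)/[(36.68 + 46.58)/2] = 9.9/41.63 ≈ 0.2378.
Arc elasticity E = %ΔQ/%ΔP ≈ -0.8579/0.2378 ≈ -3.608.
|E| > 1: demand is elastic over this range.

-3.608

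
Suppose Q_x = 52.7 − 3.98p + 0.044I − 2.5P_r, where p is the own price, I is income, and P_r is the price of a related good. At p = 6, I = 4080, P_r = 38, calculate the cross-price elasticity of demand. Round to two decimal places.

At the given point, Q_x = 52.7 − 3.98(6) + 0.044(4080) − 2.5(38) = 52.7 − 23.88 + 179.52 − 95 = 113.34.
∂Q_x/∂P_r = −2.5, so E_xy = -2.5·(38/113.34) ≈ -0.84.
E_xy < 0: the goods are complements.

-0.84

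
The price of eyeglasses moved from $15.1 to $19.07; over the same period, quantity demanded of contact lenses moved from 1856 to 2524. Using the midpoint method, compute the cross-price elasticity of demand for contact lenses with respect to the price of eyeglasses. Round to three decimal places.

%ΔQ_x = (2524 − 1856)/[(1856+2524)/2] = 668/2190 ≈ 0.3050.
%ΔP_y = (19.07 − 15.1)/[(15.1+19.07)/2] ≈ 0.2324.
E_xy = 0.3050/0.2324 ≈ 1.313.
E_xy > 0, so contact lenses and eyeglasses are substitutes.

1.313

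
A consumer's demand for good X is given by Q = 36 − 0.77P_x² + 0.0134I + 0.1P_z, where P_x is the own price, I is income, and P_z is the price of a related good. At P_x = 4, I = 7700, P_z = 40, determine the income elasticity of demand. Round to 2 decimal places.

0.79

First evaluate Q: 36 − 0.77(4)² + 0.0134(7700) + 0.1(40) = 36 − 12.32 + 103.18 + 4 = 130.86.
∂Q/∂I = +0.0134, so E_I = 0.0134·(7700/130.86) ≈ 0.79.
E_I ∈ (0,1): normal good (necessity).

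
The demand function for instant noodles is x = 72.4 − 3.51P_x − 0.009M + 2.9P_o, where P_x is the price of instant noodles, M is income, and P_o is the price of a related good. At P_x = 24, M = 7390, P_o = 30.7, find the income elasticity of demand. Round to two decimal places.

At the given point, x = 72.4 − 3.51(24) − 0.009(7390) + 2.9(30.7) = 72.4 − 84.24 − 66.51 + 89.03 = 10.68.
∂x/∂M = −0.009, so E_I = -0.009·(7390/10.68) ≈ -6.23.
E_I < 0: inferior good.

-6.23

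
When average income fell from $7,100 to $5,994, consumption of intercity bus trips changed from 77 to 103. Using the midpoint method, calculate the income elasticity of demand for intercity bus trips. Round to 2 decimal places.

-1.71

%ΔQ = (103 − 77)/[(77+103)/2] = 26/90 ≈ 0.2889.
%ΔM = (5,994 − 7,100)/[(7,100+5,994)/2] = -1106/6547 ≈ -0.1689.
E_I = %ΔQ/%ΔM ≈ -1.71.
E_I < 0: inferior good.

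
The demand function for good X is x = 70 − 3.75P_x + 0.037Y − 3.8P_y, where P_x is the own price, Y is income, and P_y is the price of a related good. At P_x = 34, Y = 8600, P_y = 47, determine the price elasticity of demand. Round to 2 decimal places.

At the given point, x = 70 − 3.75(34) + 0.037(8600) − 3.8(47) = 70 − 127.5 + 318.2 − 178.6 = 82.1.
∂x/∂P_x = −3.75, so E_p = (−3.75)·(34/82.1) ≈ -1.55.
|E_p| > 1: demand is elastic.

-1.55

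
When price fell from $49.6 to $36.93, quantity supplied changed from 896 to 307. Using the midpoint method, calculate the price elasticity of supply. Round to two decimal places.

%ΔQ = (307 − 896)/[(896 + 307)/2] = -589/601.5 ≈ -0.9792.
%ΔP = (36.93 − 49.6)/[(49.6 + 36.93)/2] = -12.67/43.265 ≈ -0.2928.
Arc elasticity E = %ΔQ/%ΔP ≈ -0.9792/-0.2928 ≈ 3.34.
|E| > 1: supply is elastic over this range.

3.34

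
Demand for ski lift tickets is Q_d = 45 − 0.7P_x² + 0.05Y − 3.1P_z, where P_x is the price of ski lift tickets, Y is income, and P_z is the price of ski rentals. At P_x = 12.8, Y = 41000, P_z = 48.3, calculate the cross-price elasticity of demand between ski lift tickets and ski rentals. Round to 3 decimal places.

Substituting, Q_d = 45 − 0.7(12.8)² + 0.05(41000) − 3.1(48.3) = 45 − 114.688 + 2050 − 149.73 = 1830.582.
∂Q_d/∂P_z = −3.1, so E_xy = -3.1·(48.3/1830.582) ≈ -0.082.
E_xy < 0: the goods are complements.

-0.082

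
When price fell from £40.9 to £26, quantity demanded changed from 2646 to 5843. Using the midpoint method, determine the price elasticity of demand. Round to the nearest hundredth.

-1.69

%ΔQ = (5843 − 2646)/[(2646 + 5843)/2] = 3197/4244.5 ≈ 0.7532.
%Δp = (26 − 40.9)/[(40.9 + 26)/2] = -14.9/33.45 ≈ -0.4454.
Arc elasticity E = %ΔQ/%Δp ≈ 0.7532/-0.4454 ≈ -1.69.
|E| > 1: demand is elastic over this range.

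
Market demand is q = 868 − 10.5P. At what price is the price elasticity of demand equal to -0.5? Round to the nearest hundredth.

Set −bP/(a − bP) = −0.5 ⇒ bP = 0.5(a − bP) ⇒ bP(1+0.5) = 0.5·a.
P = 0.5·868/(10.5·1.5) ≈ 27.56.

27.56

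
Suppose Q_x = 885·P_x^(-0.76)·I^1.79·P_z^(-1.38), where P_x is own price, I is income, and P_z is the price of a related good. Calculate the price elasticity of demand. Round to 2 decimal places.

For a Cobb–Douglas (constant-elasticity) form Q_x = A·P_x^α·…, the elasticity with respect to P_x equals the exponent α at every point.
Here the exponent on P_x is -0.76, so the price elasticity of demand is -0.76.

-0.76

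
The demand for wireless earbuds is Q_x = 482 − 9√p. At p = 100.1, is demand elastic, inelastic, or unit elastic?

At p = 100.1, Q_x = 391.955.
dQ_x/dp = −9/(2√p) = −9/(2·10.005).
Point elasticity E = (dQ_x/dp)·(p/Q_x) = -0.4498 × 100.1/391.955 ≈ -0.115.
|E| ≈ 0.115 < 1, so demand is inelastic.

inelastic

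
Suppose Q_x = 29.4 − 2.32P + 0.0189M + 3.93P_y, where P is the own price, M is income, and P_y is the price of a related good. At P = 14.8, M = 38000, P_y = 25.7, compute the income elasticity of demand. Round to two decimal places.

Substituting, Q_x = 29.4 − 2.32(14.8) + 0.0189(38000) + 3.93(25.7) = 29.4 − 34.336 + 718.2 + 101.001 = 814.265.
∂Q_x/∂M = +0.0189, so E_I = 0.0189·(38000/814.265) ≈ 0.88.
E_I ∈ (0,1): normal good (necessity).

0.88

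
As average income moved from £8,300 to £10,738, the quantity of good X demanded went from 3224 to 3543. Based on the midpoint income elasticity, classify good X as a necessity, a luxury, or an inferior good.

necessity

%ΔQ = (3543 − 3224)/[(3224+3543)/2] = 319/3383.5 ≈ 0.0943.
%ΔM = (10,738 − 8,300)/[(8,300+10,738)/2] = 2438/9519 ≈ 0.2561.
E_I = %ΔQ/%ΔM ≈ 0.368.
E_I ∈ (0,1): normal good (necessity).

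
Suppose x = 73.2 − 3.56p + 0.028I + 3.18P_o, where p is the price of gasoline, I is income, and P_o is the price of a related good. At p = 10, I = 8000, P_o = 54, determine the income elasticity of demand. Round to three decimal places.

At the given point, x = 73.2 − 3.56(10) + 0.028(8000) + 3.18(54) = 73.2 − 35.6 + 224 + 171.72 = 433.32.
∂x/∂I = +0.028, so E_I = 0.028·(8000/433.32) ≈ 0.517.
E_I ∈ (0,1): normal good (necessity).

0.517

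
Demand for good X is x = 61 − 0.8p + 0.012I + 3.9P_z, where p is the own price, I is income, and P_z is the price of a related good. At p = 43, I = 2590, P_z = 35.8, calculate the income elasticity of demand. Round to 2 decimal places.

First evaluate x: 61 − 0.8(43) + 0.012(2590) + 3.9(35.8) = 61 − 34.4 + 31.08 + 139.62 = 197.3.
∂x/∂I = +0.012, so E_I = 0.012·(2590/197.3) ≈ 0.16.
E_I ∈ (0,1): normal good (necessity).

0.16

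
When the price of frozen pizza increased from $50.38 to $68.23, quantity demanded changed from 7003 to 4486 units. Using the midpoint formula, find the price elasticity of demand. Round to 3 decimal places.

%Δq = (4486 − 7003)/[(7003 + 4486)/2] = -2517/5744.5 ≈ -0.4382.
%ΔP = (68.23 − 50.38)/[(50.38 + 68.23)/2] = 17.85/59.305 ≈ 0.3010.
Arc elasticity E = %Δq/%ΔP ≈ -0.4382/0.3010 ≈ -1.456.
|E| > 1: demand is elastic over this range.

-1.456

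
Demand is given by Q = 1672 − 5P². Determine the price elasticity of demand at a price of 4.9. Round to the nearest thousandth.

At P = 4.9, Q = 1551.95.
dQ/dP = −2·5·P = −49.
Point elasticity E = (dQ/dP)·(P/Q) = -49 × 4.9/1551.95 ≈ -0.155.
|E| < 1, so demand is inelastic at this price.

-0.155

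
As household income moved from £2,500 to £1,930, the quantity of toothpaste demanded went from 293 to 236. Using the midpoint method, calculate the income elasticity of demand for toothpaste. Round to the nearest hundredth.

%ΔQ = (236 − 293)/[(293+236)/2] = -57/264.5 ≈ -0.2155.
%ΔM = (1,930 − 2,500)/[(2,500+1,930)/2] = -570/2215 ≈ -0.2573.
E_I = %ΔQ/%ΔM ≈ 0.84.
E_I ∈ (0,1): normal good (necessity).

0.84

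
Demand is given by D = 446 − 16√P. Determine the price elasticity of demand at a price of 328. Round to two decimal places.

-0.93

At P = 328, D = 156.2277.
dD/dP = −16/(2√P) = −16/(2·18.1108).
Point elasticity E = (dD/dP)·(P/D) = -0.4417 × 328/156.2277 ≈ -0.93.
|E| < 1, so demand is inelastic at this price.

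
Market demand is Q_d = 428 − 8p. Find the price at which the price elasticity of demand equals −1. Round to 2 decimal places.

26.75

For linear demand Q_d = a − bp, E = −bp/(a − bp). |E| = 1 ⇒ bp = a − bp ⇒ p = a/(2b).
p = 428/(2·8) = 26.75.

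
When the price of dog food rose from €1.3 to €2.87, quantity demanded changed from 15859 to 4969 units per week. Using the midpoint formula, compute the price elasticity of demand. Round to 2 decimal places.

-1.39

%Δq = (4969 − 15859)/[(15859 + 4969)/2] = -10890/10414 ≈ -1.0457.
%ΔP = (2.87 − 1.3)/[(1.3 + 2.87)/2] = 1.57/2.085 ≈ 0.7530.
Arc elasticity E = %Δq/%ΔP ≈ -1.0457/0.7530 ≈ -1.39.
|E| > 1: demand is elastic over this range.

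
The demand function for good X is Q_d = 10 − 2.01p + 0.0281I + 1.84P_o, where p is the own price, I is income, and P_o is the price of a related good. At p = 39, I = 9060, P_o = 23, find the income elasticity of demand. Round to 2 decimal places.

1.11

Evaluating quantity at (p, I, P_o) gives Q_d = 10 − 2.01(39) + 0.0281(9060) + 1.84(23) = 10 − 78.39 + 254.586 + 42.32 = 228.516.
∂Q_d/∂I = +0.0281, so E_I = 0.0281·(9060/228.516) ≈ 1.11.
E_I > 1: normal good (luxury).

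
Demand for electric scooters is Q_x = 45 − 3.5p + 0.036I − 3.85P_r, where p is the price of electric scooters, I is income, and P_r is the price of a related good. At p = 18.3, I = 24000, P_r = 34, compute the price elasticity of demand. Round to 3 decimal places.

Q_x = 45 − 3.5(18.3) + 0.036(24000) − 3.85(34) = 45 − 64.05 + 864 − 130.9 = 714.05.
∂Q_x/∂p = −3.5, so E_p = (−3.5)·(18.3/714.05) ≈ -0.090.
|E_p| < 1: demand is inelastic.

-0.090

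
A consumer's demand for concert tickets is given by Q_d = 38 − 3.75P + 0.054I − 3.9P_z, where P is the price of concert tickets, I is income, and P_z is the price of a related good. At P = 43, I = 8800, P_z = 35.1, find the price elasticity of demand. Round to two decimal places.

-0.75

At the given point, Q_d = 38 − 3.75(43) + 0.054(8800) − 3.9(35.1) = 38 − 161.25 + 475.2 − 136.89 = 215.06.
∂Q_d/∂P = −3.75, so E_p = (−3.75)·(43/215.06) ≈ -0.75.
|E_p| < 1: demand is inelastic.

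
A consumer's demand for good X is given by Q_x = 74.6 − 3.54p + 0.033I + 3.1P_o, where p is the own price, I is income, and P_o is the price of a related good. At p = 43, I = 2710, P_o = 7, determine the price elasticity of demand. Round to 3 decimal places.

-4.543

First evaluate Q_x: 74.6 − 3.54(43) + 0.033(2710) + 3.1(7) = 74.6 − 152.22 + 89.43 + 21.7 = 33.51.
∂Q_x/∂p = −3.54, so E_p = (−3.54)·(43/33.51) ≈ -4.543.
|E_p| > 1: demand is elastic.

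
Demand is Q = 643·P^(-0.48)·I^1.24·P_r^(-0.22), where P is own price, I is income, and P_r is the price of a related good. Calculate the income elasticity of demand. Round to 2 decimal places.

1.24

For a Cobb–Douglas (constant-elasticity) form Q = A·I^α·…, the elasticity with respect to I equals the exponent α at every point.
Here the exponent on I is 1.24, so the income elasticity of demand is 1.24.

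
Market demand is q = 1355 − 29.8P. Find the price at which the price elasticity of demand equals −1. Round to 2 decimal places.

22.73

For linear demand q = a − bP, E = −bP/(a − bP). |E| = 1 ⇒ bP = a − bP ⇒ P = a/(2b).
P = 1355/(2·29.8) ≈ 22.73.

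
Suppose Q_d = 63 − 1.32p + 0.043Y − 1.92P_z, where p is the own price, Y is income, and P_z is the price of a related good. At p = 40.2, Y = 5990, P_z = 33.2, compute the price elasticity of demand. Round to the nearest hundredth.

-0.26

Evaluating quantity at (p, Y, P_z) gives Q_d = 63 − 1.32(40.2) + 0.043(5990) − 1.92(33.2) = 63 − 53.064 + 257.57 − 63.744 = 203.762.
∂Q_d/∂p = −1.32, so E_p = (−1.32)·(40.2/203.762) ≈ -0.26.
|E_p| < 1: demand is inelastic.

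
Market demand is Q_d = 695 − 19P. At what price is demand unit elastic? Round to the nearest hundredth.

18.29

For linear demand Q_d = a − bP, E = −bP/(a − bP). |E| = 1 ⇒ bP = a − bP ⇒ P = a/(2b).
P = 695/(2·19) ≈ 18.29.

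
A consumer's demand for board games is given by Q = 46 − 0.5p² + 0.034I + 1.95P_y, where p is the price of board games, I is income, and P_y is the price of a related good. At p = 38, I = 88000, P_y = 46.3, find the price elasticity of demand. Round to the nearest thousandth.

Q = 46 − 0.5(38)² + 0.034(88000) + 1.95(46.3) = 46 − 722 + 2992 + 90.285 = 2406.285.
∂Q/∂p = −2·0.5·p = -38, so E_p = -38·(38/2406.285) ≈ -0.600.
|E_p| < 1: demand is inelastic.

-0.600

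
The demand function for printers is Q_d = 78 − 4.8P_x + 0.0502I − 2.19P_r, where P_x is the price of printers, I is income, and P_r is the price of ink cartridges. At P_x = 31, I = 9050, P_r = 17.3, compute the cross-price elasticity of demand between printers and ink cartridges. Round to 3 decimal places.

Q_d = 78 − 4.8(31) + 0.0502(9050) − 2.19(17.3) = 78 − 148.8 + 454.31 − 37.887 = 345.623.
∂Q_d/∂P_r = −2.19, so E_xy = -2.19·(17.3/345.623) ≈ -0.110.
E_xy < 0: the goods are complements.

-0.110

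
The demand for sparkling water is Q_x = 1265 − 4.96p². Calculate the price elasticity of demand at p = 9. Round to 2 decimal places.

At p = 9, Q_x = 863.24.
dQ_x/dp = −2·4.96·p = −89.28.
Point elasticity E = (dQ_x/dp)·(p/Q_x) = -89.28 × 9/863.24 ≈ -0.93.
|E| < 1, so demand is inelastic at this price.

-0.93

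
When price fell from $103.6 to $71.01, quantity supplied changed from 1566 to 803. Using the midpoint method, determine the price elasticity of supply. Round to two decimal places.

1.73

%Δq = (803 − 1566)/[(1566 + 803)/2] = -763/1184.5 ≈ -0.6442.
%ΔP = (71.01 − 103.6)/[(103.6 + 71.01)/2] = -32.59/87.305 ≈ -0.3733.
Arc elasticity E = %Δq/%ΔP ≈ -0.6442/-0.3733 ≈ 1.73.
|E| > 1: supply is elastic over this range.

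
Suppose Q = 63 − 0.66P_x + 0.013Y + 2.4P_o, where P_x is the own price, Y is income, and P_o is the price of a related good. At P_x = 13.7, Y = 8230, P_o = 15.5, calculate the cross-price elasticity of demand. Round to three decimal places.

Evaluating quantity at (P_x, Y, P_o) gives Q = 63 − 0.66(13.7) + 0.013(8230) + 2.4(15.5) = 63 − 9.042 + 106.99 + 37.2 = 198.148.
∂Q/∂P_o = +2.4, so E_xy = 2.4·(15.5/198.148) ≈ 0.188.
E_xy > 0: the goods are substitutes.

0.188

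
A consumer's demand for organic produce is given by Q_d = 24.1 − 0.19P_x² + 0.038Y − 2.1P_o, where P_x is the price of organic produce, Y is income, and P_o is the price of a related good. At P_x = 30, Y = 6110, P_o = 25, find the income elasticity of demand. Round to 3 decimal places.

7.083

Q_d = 24.1 − 0.19(30)² + 0.038(6110) − 2.1(25) = 24.1 − 171 + 232.18 − 52.5 = 32.78.
∂Q_d/∂Y = +0.038, so E_I = 0.038·(6110/32.78) ≈ 7.083.
E_I > 1: normal good (luxury).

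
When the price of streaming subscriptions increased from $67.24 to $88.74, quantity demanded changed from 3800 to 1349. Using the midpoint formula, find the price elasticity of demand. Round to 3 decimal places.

%Δq = (1349 − 3800)/[(3800 + 1349)/2] = -2451/2574.5 ≈ -0.9520.
%ΔP = (88.74 − 67.24)/[(67.24 + 88.74)/2] = 21.5/77.99 ≈ 0.2757.
Arc elasticity E = %Δq/%ΔP ≈ -0.9520/0.2757 ≈ -3.453.
|E| > 1: demand is elastic over this range.

-3.453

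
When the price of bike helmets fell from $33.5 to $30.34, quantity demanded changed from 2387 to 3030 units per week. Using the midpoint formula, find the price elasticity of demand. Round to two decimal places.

-2.40

%ΔQ = (3030 − 2387)/[(2387 + 3030)/2] = 643/2708.5 ≈ 0.2374.
%Δp = (30.34 − 33.5)/[(33.5 + 30.34)/2] = -3.16/31.92 ≈ -0.0990.
Arc elasticity E = %ΔQ/%Δp ≈ 0.2374/-0.0990 ≈ -2.40.
|E| > 1: demand is elastic over this range.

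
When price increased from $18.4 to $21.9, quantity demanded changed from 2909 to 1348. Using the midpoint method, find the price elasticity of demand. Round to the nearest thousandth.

%ΔQ = (1348 − 2909)/[(2909 + 1348)/2] = -1561/2128.5 ≈ -0.7334.
%Δp = (21.9 − 18.4)/[(18.4 + 21.9)/2] = 3.5/20.15 ≈ 0.1737.
Arc elasticity E = %ΔQ/%Δp ≈ -0.7334/0.1737 ≈ -4.222.
|E| > 1: demand is elastic over this range.

-4.222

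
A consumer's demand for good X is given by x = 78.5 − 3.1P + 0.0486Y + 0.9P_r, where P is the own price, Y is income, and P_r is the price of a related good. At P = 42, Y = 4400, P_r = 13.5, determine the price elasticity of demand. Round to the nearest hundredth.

-0.75

At the given point, x = 78.5 − 3.1(42) + 0.0486(4400) + 0.9(13.5) = 78.5 − 130.2 + 213.84 + 12.15 = 174.29.
∂x/∂P = −3.1, so E_p = (−3.1)·(42/174.29) ≈ -0.75.
|E_p| < 1: demand is inelastic.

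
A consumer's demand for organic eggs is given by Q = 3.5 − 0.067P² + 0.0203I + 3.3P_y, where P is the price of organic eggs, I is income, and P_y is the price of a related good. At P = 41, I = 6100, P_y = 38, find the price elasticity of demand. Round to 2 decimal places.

-1.61

First evaluate Q: 3.5 − 0.067(41)² + 0.0203(6100) + 3.3(38) = 3.5 − 112.627 + 123.83 + 125.4 = 140.103.
∂Q/∂P = −2·0.067·P = -5.494, so E_p = -5.494·(41/140.103) ≈ -1.61.
|E_p| > 1: demand is elastic.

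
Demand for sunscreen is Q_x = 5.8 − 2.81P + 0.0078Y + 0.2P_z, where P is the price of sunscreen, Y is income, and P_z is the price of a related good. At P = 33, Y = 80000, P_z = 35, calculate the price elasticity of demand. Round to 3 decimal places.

Q_x = 5.8 − 2.81(33) + 0.0078(80000) + 0.2(35) = 5.8 − 92.73 + 624 + 7 = 544.07.
∂Q_x/∂P = −2.81, so E_p = (−2.81)·(33/544.07) ≈ -0.170.
|E_p| < 1: demand is inelastic.

-0.170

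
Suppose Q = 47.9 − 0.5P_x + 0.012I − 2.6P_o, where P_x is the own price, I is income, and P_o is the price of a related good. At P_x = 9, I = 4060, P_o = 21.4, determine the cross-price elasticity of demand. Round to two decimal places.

-1.53

First evaluate Q: 47.9 − 0.5(9) + 0.012(4060) − 2.6(21.4) = 47.9 − 4.5 + 48.72 − 55.64 = 36.48.
∂Q/∂P_o = −2.6, so E_xy = -2.6·(21.4/36.48) ≈ -1.53.
E_xy < 0: the goods are complements.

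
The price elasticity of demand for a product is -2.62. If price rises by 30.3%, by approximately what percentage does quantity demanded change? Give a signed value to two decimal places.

-79.39

%ΔQ ≈ E × %ΔP = (-2.62) × (30.3%) ≈ -79.39%.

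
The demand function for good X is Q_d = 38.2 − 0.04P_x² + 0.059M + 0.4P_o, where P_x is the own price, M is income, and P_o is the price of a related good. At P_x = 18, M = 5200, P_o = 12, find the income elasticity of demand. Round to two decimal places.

0.91

First evaluate Q_d: 38.2 − 0.04(18)² + 0.059(5200) + 0.4(12) = 38.2 − 12.96 + 306.8 + 4.8 = 336.84.
∂Q_d/∂M = +0.059, so E_I = 0.059·(5200/336.84) ≈ 0.91.
E_I ∈ (0,1): normal good (necessity).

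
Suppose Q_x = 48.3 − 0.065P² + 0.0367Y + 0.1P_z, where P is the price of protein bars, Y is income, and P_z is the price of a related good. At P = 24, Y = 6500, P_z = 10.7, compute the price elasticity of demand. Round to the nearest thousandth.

First evaluate Q_x: 48.3 − 0.065(24)² + 0.0367(6500) + 0.1(10.7) = 48.3 − 37.44 + 238.55 + 1.07 = 250.48.
∂Q_x/∂P = −2·0.065·P = -3.12, so E_p = -3.12·(24/250.48) ≈ -0.299.
|E_p| < 1: demand is inelastic.

-0.299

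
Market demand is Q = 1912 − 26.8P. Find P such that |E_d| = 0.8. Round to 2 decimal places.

Set −bP/(a − bP) = −0.8 ⇒ bP = 0.8(a − bP) ⇒ bP(1+0.8) = 0.8·a.
P = 0.8·1912/(26.8·1.8) ≈ 31.71.

31.71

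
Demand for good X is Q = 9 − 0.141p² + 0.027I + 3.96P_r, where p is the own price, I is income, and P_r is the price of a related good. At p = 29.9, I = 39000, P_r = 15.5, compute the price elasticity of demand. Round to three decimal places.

At the given point, Q = 9 − 0.141(29.9)² + 0.027(39000) + 3.96(15.5) = 9 − 126.0554 + 1053 + 61.38 = 997.3246.
∂Q/∂p = −2·0.141·p = -8.4318, so E_p = -8.4318·(29.9/997.3246) ≈ -0.253.
|E_p| < 1: demand is inelastic.

-0.253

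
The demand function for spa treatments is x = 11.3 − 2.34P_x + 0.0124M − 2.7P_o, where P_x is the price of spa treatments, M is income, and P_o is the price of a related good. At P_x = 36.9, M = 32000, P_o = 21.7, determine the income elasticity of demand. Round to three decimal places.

1.508

x = 11.3 − 2.34(36.9) + 0.0124(32000) − 2.7(21.7) = 11.3 − 86.346 + 396.8 − 58.59 = 263.164.
∂x/∂M = +0.0124, so E_I = 0.0124·(32000/263.164) ≈ 1.508.
E_I > 1: normal good (luxury).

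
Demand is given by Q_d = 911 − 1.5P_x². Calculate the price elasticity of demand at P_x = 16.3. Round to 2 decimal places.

-1.56

At P_x = 16.3, Q_d = 512.465.
dQ_d/dP_x = −2·1.5·P_x = −48.9.
Point elasticity E = (dQ_d/dP_x)·(P_x/Q_d) = -48.9 × 16.3/512.465 ≈ -1.56.
|E| > 1, so demand is elastic at this price.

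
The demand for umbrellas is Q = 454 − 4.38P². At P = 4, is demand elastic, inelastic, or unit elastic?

At P = 4, Q = 383.92.
dQ/dP = −2·4.38·P = −35.04.
Point elasticity E = (dQ/dP)·(P/Q) = -35.04 × 4/383.92 ≈ -0.365.
|E| ≈ 0.365 < 1, so demand is inelastic.

inelastic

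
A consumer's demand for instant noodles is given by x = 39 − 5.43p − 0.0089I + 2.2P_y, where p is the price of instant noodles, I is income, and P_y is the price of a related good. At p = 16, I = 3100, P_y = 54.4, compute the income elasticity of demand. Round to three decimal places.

-0.624

x = 39 − 5.43(16) − 0.0089(3100) + 2.2(54.4) = 39 − 86.88 − 27.59 + 119.68 = 44.21.
∂x/∂I = −0.0089, so E_I = -0.0089·(3100/44.21) ≈ -0.624.
E_I < 0: inferior good.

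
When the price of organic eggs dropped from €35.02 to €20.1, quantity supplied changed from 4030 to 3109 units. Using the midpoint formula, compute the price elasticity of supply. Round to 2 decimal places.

0.48

%ΔQ = (3109 − 4030)/[(4030 + 3109)/2] = -921/3569.5 ≈ -0.2580.
%Δp = (20.1 − 35.02)/[(35.02 + 20.1)/2] = -14.92/27.56 ≈ -0.5414.
Arc elasticity E = %ΔQ/%Δp ≈ -0.2580/-0.5414 ≈ 0.48.
|E| < 1: supply is inelastic over this range.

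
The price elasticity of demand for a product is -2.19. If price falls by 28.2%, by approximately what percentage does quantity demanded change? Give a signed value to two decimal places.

61.76

%ΔQ ≈ E × %ΔP = (-2.19) × (-28.2%) ≈ 61.76%.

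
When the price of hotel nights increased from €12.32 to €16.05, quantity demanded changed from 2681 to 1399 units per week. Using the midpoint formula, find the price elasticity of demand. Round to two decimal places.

-2.39

%Δq = (1399 − 2681)/[(2681 + 1399)/2] = -1282/2040 ≈ -0.6284.
%ΔP = (16.05 − 12.32)/[(12.32 + 16.05)/2] = 3.73/14.185 ≈ 0.2630.
Arc elasticity E = %Δq/%ΔP ≈ -0.6284/0.2630 ≈ -2.39.
|E| > 1: demand is elastic over this range.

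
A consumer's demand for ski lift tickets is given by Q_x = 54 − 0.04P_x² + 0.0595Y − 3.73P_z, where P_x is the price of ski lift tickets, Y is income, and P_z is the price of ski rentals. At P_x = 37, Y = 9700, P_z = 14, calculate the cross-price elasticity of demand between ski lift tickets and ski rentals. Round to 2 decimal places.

-0.10

Evaluating quantity at (P_x, Y, P_z) gives Q_x = 54 − 0.04(37)² + 0.0595(9700) − 3.73(14) = 54 − 54.76 + 577.15 − 52.22 = 524.17.
∂Q_x/∂P_z = −3.73, so E_xy = -3.73·(14/524.17) ≈ -0.10.
E_xy < 0: the goods are complements.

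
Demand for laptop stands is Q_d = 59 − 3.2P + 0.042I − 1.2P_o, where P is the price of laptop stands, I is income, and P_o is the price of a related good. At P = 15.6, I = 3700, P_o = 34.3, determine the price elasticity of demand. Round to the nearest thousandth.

-0.405

First evaluate Q_d: 59 − 3.2(15.6) + 0.042(3700) − 1.2(34.3) = 59 − 49.92 + 155.4 − 41.16 = 123.32.
∂Q_d/∂P = −3.2, so E_p = (−3.2)·(15.6/123.32) ≈ -0.405.
|E_p| < 1: demand is inelastic.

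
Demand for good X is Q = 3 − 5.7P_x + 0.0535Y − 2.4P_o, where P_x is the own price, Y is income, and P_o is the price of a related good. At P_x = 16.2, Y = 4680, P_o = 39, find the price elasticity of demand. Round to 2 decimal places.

First evaluate Q: 3 − 5.7(16.2) + 0.0535(4680) − 2.4(39) = 3 − 92.34 + 250.38 − 93.6 = 67.44.
∂Q/∂P_x = −5.7, so E_p = (−5.7)·(16.2/67.44) ≈ -1.37.
|E_p| > 1: demand is elastic.

-1.37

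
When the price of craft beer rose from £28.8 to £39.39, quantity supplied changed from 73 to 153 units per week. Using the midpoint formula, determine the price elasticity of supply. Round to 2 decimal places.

2.28

%Δq = (153 − 73)/[(73 + 153)/2] = 80/113 ≈ 0.7080.
%ΔP = (39.39 − 28.8)/[(28.8 + 39.39)/2] = 10.59/34.095 ≈ 0.3106.
Arc elasticity E = %Δq/%ΔP ≈ 0.7080/0.3106 ≈ 2.28.
|E| > 1: supply is elastic over this range.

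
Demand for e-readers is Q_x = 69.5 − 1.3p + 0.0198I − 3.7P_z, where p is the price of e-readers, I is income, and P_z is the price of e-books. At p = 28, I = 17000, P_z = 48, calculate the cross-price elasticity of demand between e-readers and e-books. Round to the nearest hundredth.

Substituting, Q_x = 69.5 − 1.3(28) + 0.0198(17000) − 3.7(48) = 69.5 − 36.4 + 336.6 − 177.6 = 192.1.
∂Q_x/∂P_z = −3.7, so E_xy = -3.7·(48/192.1) ≈ -0.92.
E_xy < 0: the goods are complements.

-0.92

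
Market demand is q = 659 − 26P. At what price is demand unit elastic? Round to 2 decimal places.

For linear demand q = a − bP, E = −bP/(a − bP). |E| = 1 ⇒ bP = a − bP ⇒ P = a/(2b).
P = 659/(2·26) ≈ 12.67.

12.67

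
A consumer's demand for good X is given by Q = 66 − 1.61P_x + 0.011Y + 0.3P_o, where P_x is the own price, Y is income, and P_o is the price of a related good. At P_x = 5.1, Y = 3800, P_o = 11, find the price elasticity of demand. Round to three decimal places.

-0.080

At the given point, Q = 66 − 1.61(5.1) + 0.011(3800) + 0.3(11) = 66 − 8.211 + 41.8 + 3.3 = 102.889.
∂Q/∂P_x = −1.61, so E_p = (−1.61)·(5.1/102.889) ≈ -0.080.
|E_p| < 1: demand is inelastic.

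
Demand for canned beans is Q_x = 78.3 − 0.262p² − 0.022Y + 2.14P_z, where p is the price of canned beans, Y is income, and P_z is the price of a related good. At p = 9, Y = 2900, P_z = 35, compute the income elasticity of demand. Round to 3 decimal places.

First evaluate Q_x: 78.3 − 0.262(9)² − 0.022(2900) + 2.14(35) = 78.3 − 21.222 − 63.8 + 74.9 = 68.178.
∂Q_x/∂Y = −0.022, so E_I = -0.022·(2900/68.178) ≈ -0.936.
E_I < 0: inferior good.

-0.936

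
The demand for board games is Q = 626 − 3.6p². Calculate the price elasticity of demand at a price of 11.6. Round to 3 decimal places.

At p = 11.6, Q = 141.584.
dQ/dp = −2·3.6·p = −83.52.
Point elasticity E = (dQ/dp)·(p/Q) = -83.52 × 11.6/141.584 ≈ -6.843.
|E| > 1, so demand is elastic at this price.

-6.843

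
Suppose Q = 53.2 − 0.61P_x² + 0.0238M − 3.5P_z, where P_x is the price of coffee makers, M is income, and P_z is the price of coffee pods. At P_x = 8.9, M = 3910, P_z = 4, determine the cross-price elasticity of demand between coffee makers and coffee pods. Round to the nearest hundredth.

At the given point, Q = 53.2 − 0.61(8.9)² + 0.0238(3910) − 3.5(4) = 53.2 − 48.3181 + 93.058 − 14 = 83.9399.
∂Q/∂P_z = −3.5, so E_xy = -3.5·(4/83.9399) ≈ -0.17.
E_xy < 0: the goods are complements.

-0.17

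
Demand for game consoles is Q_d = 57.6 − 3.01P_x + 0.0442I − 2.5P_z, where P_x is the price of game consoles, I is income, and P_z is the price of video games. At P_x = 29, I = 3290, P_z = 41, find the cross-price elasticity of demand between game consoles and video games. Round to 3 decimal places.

-7.749

Evaluating quantity at (P_x, I, P_z) gives Q_d = 57.6 − 3.01(29) + 0.0442(3290) − 2.5(41) = 57.6 − 87.29 + 145.418 − 102.5 = 13.228.
∂Q_d/∂P_z = −2.5, so E_xy = -2.5·(41/13.228) ≈ -7.749.
E_xy < 0: the goods are complements.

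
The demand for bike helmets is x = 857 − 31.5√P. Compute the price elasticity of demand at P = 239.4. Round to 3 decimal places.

At P = 239.4, x = 369.6145.
dx/dP = −31.5/(2√P) = −31.5/(2·15.4726).
Point elasticity E = (dx/dP)·(P/x) = -1.0179 × 239.4/369.6145 ≈ -0.659.
|E| < 1, so demand is inelastic at this price.

-0.659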